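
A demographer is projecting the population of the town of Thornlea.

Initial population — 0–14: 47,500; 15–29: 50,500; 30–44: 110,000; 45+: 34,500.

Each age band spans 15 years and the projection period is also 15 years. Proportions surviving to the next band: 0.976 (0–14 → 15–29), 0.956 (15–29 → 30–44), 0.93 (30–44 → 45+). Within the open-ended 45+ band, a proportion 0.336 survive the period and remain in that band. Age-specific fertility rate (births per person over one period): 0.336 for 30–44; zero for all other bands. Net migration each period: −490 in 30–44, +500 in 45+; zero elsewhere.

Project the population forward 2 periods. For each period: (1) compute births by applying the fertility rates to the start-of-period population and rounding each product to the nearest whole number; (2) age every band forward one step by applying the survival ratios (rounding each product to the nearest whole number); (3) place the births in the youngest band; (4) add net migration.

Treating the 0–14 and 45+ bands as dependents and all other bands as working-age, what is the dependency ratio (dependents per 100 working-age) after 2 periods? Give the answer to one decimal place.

124.4

(Bands numbered youngest = 1 to oldest = 4.)
After projecting period 1:
Births: 110000 × 0.336 = 36960
Band 2: 47500 × 0.976 = 46360
Band 3: 50500 × 0.956 = 48278
Band 4: 110000 × 0.93 + 34500 × 0.336 = 102300 + 11592 = 113892
Net migration: Band 3 − 490 → 47788; Band 4 + 500 → 114392
Population now: 0–14=36960, 15–29=46360, 30–44=47788, 45+=114392
After projecting period 2:
Births: 47788 × 0.336 = 16057
Band 2: 36960 × 0.976 = 36073
Band 3: 46360 × 0.956 = 44320
Band 4: 47788 × 0.93 + 114392 × 0.336 = 44443 + 38436 = 82879
Net migration: Band 3 − 490 → 43830; Band 4 + 500 → 83379
Population now: 0–14=16057, 15–29=36073, 30–44=43830, 45+=83379
Dependents (band 0–14 + band 45+) = 16057 + 83379 = 99436; working-age = 79903; ratio = 99436/79903 × 100 = 124.4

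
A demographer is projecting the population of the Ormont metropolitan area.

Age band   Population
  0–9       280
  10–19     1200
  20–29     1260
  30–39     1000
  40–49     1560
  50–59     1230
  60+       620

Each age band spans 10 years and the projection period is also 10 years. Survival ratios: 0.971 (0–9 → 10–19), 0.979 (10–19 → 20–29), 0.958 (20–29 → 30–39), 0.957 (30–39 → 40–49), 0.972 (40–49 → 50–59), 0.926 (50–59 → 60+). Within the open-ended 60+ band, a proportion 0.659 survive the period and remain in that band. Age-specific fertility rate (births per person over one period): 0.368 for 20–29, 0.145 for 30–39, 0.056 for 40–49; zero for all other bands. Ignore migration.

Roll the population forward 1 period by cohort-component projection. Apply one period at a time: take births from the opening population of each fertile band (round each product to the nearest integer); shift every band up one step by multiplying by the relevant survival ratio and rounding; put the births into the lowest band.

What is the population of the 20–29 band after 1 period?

Period 1:
Births: 1260 * 0.368 = 464  |  1000 * 0.145 = 145  |  1560 * 0.056 = 87 — total 696
10–19: 280 * 0.971 = 272
20–29: 1200 * 0.979 = 1175
30–39: 1260 * 0.958 = 1207
40–49: 1000 * 0.957 = 957
50–59: 1560 * 0.972 = 1516
60+: 1230 * 0.926 + 620 * 0.659 = 1139 + 409 = 1548
End of period: [696, 272, 1175, 1207, 957, 1516, 1548]

1175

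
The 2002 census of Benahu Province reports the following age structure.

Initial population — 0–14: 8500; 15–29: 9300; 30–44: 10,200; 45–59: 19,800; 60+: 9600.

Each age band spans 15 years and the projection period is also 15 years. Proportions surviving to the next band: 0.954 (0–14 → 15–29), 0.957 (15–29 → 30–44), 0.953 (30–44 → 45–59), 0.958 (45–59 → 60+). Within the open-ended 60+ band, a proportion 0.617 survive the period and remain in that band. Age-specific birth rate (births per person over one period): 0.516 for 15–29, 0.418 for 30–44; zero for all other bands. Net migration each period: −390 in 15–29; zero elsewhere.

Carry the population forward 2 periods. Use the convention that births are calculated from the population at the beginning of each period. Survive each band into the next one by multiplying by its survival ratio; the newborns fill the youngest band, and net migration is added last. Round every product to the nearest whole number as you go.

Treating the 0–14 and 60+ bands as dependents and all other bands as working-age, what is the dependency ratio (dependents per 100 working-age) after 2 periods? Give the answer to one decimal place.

134.2

(Groups numbered youngest = 1 to oldest = 5.)
— Period 1 —
Births: 9300 × 0.516 = 4799  |  10200 × 0.418 = 4264 ⇒ total 9063
Group 2: 8500 × 0.954 = 8109
Group 3: 9300 × 0.957 = 8900
Group 4: 10200 × 0.953 = 9721
Group 5: 19800 × 0.958 + 9600 × 0.617 = 18968 + 5923 = 24891
Net migration: Group 2 − 390 → 7719
End of period: [9063, 7719, 8900, 9721, 24891]
— Period 2 —
Births: 7719 × 0.516 = 3983  |  8900 × 0.418 = 3720 ⇒ total 7703
Group 2: 9063 × 0.954 = 8646
Group 3: 7719 × 0.957 = 7387
Group 4: 8900 × 0.953 = 8482
Group 5: 9721 × 0.958 + 24891 × 0.617 = 9313 + 15358 = 24671
Net migration: Group 2 − 390 → 8256
End of period: [7703, 8256, 7387, 8482, 24671]
Dependents (band 0–14 + band 60+) = 7703 + 24671 = 32374; working-age = 24125; ratio = 32374/24125 × 100 = 134.2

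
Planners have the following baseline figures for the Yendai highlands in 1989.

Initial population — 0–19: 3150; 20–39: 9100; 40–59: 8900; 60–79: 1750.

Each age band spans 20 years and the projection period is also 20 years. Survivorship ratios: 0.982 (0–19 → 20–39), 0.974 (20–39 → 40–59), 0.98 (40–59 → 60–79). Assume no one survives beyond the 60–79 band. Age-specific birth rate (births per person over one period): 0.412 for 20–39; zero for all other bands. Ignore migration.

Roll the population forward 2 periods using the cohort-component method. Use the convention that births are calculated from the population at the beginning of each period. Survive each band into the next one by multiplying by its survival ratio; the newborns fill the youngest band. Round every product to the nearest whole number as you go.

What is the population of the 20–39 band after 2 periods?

Let band 1 be 0–19 through band 4 = 60–79.
Period 1:
Births: 9100 × 0.412 = 3749
Band 2: 3150 × 0.982 = 3093
Band 3: 9100 × 0.974 = 8863
Band 4: 8900 × 0.98 = 8722
Population now: 0–19=3749, 20–39=3093, 40–59=8863, 60–79=8722
Period 2:
Births: 3093 × 0.412 = 1274
Band 2: 3749 × 0.982 = 3682
Band 3: 3093 × 0.974 = 3013
Band 4: 8863 × 0.98 = 8686
Population now: 0–19=1274, 20–39=3682, 40–59=3013, 60–79=8686

3682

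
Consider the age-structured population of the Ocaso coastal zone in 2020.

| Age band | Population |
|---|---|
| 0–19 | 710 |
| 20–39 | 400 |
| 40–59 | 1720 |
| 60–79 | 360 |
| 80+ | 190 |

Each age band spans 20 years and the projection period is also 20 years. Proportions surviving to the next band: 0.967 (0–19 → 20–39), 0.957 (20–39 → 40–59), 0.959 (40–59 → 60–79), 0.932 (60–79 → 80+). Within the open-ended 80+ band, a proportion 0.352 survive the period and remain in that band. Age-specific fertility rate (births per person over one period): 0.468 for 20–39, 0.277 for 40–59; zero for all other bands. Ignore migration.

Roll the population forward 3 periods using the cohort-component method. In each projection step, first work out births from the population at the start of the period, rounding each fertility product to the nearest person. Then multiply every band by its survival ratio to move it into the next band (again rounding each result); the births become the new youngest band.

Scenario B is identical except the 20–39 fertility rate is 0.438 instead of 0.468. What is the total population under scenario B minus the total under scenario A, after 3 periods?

-54

Call the groups 1 to 5, youngest first.
Period 1.
Births: 400 * 0.468 = 187, 1720 * 0.277 = 476 → 663
Group 2: 710 * 0.967 = 687
Group 3: 400 * 0.957 = 383
Group 4: 1720 * 0.959 = 1649
Group 5: 360 * 0.932 + 190 * 0.352 = 336 + 67 = 403
→ [663, 687, 383, 1649, 403]
Period 2.
Births: 687 * 0.468 = 322, 383 * 0.277 = 106 → 428
Group 2: 663 * 0.967 = 641
Group 3: 687 * 0.957 = 657
Group 4: 383 * 0.959 = 367
Group 5: 1649 * 0.932 + 403 * 0.352 = 1537 + 142 = 1679
→ [428, 641, 657, 367, 1679]
Period 3.
Births: 641 * 0.468 = 300, 657 * 0.277 = 182 → 482
Group 2: 428 * 0.967 = 414
Group 3: 641 * 0.957 = 613
Group 4: 657 * 0.959 = 630
Group 5: 367 * 0.932 + 1679 * 0.352 = 342 + 591 = 933
→ [482, 414, 613, 630, 933]
Scenario A total after 3 periods: 3072
Scenario B projection —
Period 1.
Births: 400 * 0.438 = 175, 1720 * 0.277 = 476 → 651
Group 2: 710 * 0.967 = 687
Group 3: 400 * 0.957 = 383
Group 4: 1720 * 0.959 = 1649
Group 5: 360 * 0.932 + 190 * 0.352 = 336 + 67 = 403
→ [651, 687, 383, 1649, 403]
Period 2.
Births: 687 * 0.438 = 301, 383 * 0.277 = 106 → 407
Group 2: 651 * 0.967 = 630
Group 3: 687 * 0.957 = 657
Group 4: 383 * 0.959 = 367
Group 5: 1649 * 0.932 + 403 * 0.352 = 1537 + 142 = 1679
→ [407, 630, 657, 367, 1679]
Period 3.
Births: 630 * 0.438 = 276, 657 * 0.277 = 182 → 458
Group 2: 407 * 0.967 = 394
Group 3: 630 * 0.957 = 603
Group 4: 657 * 0.959 = 630
Group 5: 367 * 0.932 + 1679 * 0.352 = 342 + 591 = 933
→ [458, 394, 603, 630, 933]
Scenario B total after 3 periods: 3018
Difference B − A = 3018 − 3072 = -54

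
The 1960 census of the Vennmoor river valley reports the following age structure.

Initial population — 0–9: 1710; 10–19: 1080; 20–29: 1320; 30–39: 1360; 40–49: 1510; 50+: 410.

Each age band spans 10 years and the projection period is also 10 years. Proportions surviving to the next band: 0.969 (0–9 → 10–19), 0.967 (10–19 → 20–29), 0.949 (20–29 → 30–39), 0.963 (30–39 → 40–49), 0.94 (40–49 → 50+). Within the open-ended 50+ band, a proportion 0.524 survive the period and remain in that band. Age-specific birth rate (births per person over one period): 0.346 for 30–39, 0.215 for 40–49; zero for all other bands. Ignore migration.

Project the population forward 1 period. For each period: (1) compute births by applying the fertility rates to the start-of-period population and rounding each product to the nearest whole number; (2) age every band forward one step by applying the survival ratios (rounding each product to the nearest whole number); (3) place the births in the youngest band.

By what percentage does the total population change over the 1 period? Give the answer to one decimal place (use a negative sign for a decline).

4.1

Numbering the groups 1..6 from youngest to oldest:
Period 1:
Births: 1360 * 0.346 = 471 ; 1510 * 0.215 = 325 → total 796
Group 2: 1710 * 0.969 = 1657
Group 3: 1080 * 0.967 = 1044
Group 4: 1320 * 0.949 = 1253
Group 5: 1360 * 0.963 = 1310
Group 6: 1510 * 0.94 + 410 * 0.524 = 1419 + 215 = 1634
Giving 796 / 1657 / 1044 / 1253 / 1310 / 1634.
Total: 7390 → 7694; change = 304; percentage change = 4.1%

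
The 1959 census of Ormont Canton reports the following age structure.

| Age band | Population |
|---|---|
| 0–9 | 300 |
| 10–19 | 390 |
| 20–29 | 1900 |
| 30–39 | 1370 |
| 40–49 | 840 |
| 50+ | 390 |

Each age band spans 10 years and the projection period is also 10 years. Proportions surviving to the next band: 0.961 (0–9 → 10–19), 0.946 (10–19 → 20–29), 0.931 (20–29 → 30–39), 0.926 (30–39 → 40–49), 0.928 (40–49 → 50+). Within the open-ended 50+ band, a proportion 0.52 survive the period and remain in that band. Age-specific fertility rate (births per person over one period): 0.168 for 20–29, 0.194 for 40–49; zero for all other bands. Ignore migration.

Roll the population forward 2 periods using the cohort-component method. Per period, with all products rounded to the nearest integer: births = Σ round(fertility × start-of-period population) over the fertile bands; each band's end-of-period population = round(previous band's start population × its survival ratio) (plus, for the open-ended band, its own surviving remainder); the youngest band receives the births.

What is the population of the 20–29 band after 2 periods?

272

— Period 1 —
Births: 1900 × 0.168 = 319  |  840 × 0.194 = 163 ⇒ total 482
10–19: 300 × 0.961 = 288
20–29: 390 × 0.946 = 369
30–39: 1900 × 0.931 = 1769
40–49: 1370 × 0.926 = 1269
50+: 840 × 0.928 + 390 × 0.52 = 780 + 203 = 983
End of period: [482, 288, 369, 1769, 1269, 983]
— Period 2 —
Births: 369 × 0.168 = 62  |  1269 × 0.194 = 246 ⇒ total 308
10–19: 482 × 0.961 = 463
20–29: 288 × 0.946 = 272
30–39: 369 × 0.931 = 344
40–49: 1769 × 0.926 = 1638
50+: 1269 × 0.928 + 983 × 0.52 = 1178 + 511 = 1689
End of period: [308, 463, 272, 344, 1638, 1689]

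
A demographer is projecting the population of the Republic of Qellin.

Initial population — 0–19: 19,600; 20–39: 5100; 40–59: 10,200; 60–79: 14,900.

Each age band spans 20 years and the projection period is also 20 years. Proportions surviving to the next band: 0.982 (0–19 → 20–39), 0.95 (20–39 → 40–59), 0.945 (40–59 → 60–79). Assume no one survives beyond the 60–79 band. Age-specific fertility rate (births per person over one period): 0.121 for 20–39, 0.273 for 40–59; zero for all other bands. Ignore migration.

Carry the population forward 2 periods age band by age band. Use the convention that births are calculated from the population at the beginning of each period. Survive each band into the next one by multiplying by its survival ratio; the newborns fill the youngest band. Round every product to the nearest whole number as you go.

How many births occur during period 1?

Let group 1 be 0–19 through group 4 = 60–79.
— Period 1 —
Births: 5100 × 0.121 = 617 ; 10200 × 0.273 = 2785 — total 3402
Group 2: 19600 × 0.982 = 19247
Group 3: 5100 × 0.95 = 4845
Group 4: 10200 × 0.945 = 9639
End of period: [3402, 19247, 4845, 9639]

3402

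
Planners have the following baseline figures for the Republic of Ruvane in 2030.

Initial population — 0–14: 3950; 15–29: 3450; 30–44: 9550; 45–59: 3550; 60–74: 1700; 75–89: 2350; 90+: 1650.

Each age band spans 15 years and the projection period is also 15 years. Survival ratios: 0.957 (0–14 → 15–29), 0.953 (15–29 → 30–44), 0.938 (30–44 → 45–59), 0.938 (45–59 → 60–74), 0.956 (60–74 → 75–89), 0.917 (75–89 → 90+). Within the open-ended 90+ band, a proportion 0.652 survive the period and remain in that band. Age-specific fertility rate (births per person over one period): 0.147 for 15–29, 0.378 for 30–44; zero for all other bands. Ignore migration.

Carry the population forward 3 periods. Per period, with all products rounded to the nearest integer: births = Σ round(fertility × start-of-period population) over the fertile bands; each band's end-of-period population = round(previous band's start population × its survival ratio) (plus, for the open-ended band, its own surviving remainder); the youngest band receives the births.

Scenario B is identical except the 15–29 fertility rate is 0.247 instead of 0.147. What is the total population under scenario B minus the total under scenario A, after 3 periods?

1151

Period 1.
Births: 3450 * 0.147 = 507 ; 9550 * 0.378 = 3610 → total 4117
15–29: 3950 * 0.957 = 3780
30–44: 3450 * 0.953 = 3288
45–59: 9550 * 0.938 = 8958
60–74: 3550 * 0.938 = 3330
75–89: 1700 * 0.956 = 1625
90+: 2350 * 0.917 + 1650 * 0.652 = 2155 + 1076 = 3231
→ [4117, 3780, 3288, 8958, 3330, 1625, 3231]
Period 2.
Births: 3780 * 0.147 = 556 ; 3288 * 0.378 = 1243 → total 1799
15–29: 4117 * 0.957 = 3940
30–44: 3780 * 0.953 = 3602
45–59: 3288 * 0.938 = 3084
60–74: 8958 * 0.938 = 8403
75–89: 3330 * 0.956 = 3183
90+: 1625 * 0.917 + 3231 * 0.652 = 1490 + 2107 = 3597
→ [1799, 3940, 3602, 3084, 8403, 3183, 3597]
Period 3.
Births: 3940 * 0.147 = 579 ; 3602 * 0.378 = 1362 → total 1941
15–29: 1799 * 0.957 = 1722
30–44: 3940 * 0.953 = 3755
45–59: 3602 * 0.938 = 3379
60–74: 3084 * 0.938 = 2893
75–89: 8403 * 0.956 = 8033
90+: 3183 * 0.917 + 3597 * 0.652 = 2919 + 2345 = 5264
→ [1941, 1722, 3755, 3379, 2893, 8033, 5264]
Scenario A total after 3 periods: 26987
Scenario B projection —
Period 1.
Births: 3450 * 0.247 = 852 ; 9550 * 0.378 = 3610 → total 4462
15–29: 3950 * 0.957 = 3780
30–44: 3450 * 0.953 = 3288
45–59: 9550 * 0.938 = 8958
60–74: 3550 * 0.938 = 3330
75–89: 1700 * 0.956 = 1625
90+: 2350 * 0.917 + 1650 * 0.652 = 2155 + 1076 = 3231
→ [4462, 3780, 3288, 8958, 3330, 1625, 3231]
Period 2.
Births: 3780 * 0.247 = 934 ; 3288 * 0.378 = 1243 → total 2177
15–29: 4462 * 0.957 = 4270
30–44: 3780 * 0.953 = 3602
45–59: 3288 * 0.938 = 3084
60–74: 8958 * 0.938 = 8403
75–89: 3330 * 0.956 = 3183
90+: 1625 * 0.917 + 3231 * 0.652 = 1490 + 2107 = 3597
→ [2177, 4270, 3602, 3084, 8403, 3183, 3597]
Period 3.
Births: 4270 * 0.247 = 1055 ; 3602 * 0.378 = 1362 → total 2417
15–29: 2177 * 0.957 = 2083
30–44: 4270 * 0.953 = 4069
45–59: 3602 * 0.938 = 3379
60–74: 3084 * 0.938 = 2893
75–89: 8403 * 0.956 = 8033
90+: 3183 * 0.917 + 3597 * 0.652 = 2919 + 2345 = 5264
→ [2417, 2083, 4069, 3379, 2893, 8033, 5264]
Scenario B total after 3 periods: 28138
Difference B − A = 28138 − 26987 = 1151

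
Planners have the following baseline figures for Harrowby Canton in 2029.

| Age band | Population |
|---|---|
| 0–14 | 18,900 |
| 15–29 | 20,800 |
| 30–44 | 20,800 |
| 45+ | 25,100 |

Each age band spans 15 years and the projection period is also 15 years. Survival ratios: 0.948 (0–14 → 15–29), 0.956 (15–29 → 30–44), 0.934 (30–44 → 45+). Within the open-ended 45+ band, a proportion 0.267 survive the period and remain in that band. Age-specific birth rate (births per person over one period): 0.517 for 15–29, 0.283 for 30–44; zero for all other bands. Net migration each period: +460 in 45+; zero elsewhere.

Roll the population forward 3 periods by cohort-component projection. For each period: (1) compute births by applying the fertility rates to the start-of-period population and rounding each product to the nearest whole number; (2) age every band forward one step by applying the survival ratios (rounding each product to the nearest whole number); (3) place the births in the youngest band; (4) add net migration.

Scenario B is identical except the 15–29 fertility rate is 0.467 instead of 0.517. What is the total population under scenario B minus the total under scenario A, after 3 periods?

[period 1]
Births: 20800 × 0.517 = 10754 ; 20800 × 0.283 = 5886 → 16640
15–29: 18900 × 0.948 = 17917
30–44: 20800 × 0.956 = 19885
45+: 20800 × 0.934 + 25100 × 0.267 = 19427 + 6702 = 26129
Net migration: 45+ + 460 → 26589
Population now: 0–14=16640, 15–29=17917, 30–44=19885, 45+=26589
[period 2]
Births: 17917 × 0.517 = 9263 ; 19885 × 0.283 = 5627 → 14890
15–29: 16640 × 0.948 = 15775
30–44: 17917 × 0.956 = 17129
45+: 19885 × 0.934 + 26589 × 0.267 = 18573 + 7099 = 25672
Net migration: 45+ + 460 → 26132
Population now: 0–14=14890, 15–29=15775, 30–44=17129, 45+=26132
[period 3]
Births: 15775 × 0.517 = 8156 ; 17129 × 0.283 = 4848 → 13004
15–29: 14890 × 0.948 = 14116
30–44: 15775 × 0.956 = 15081
45+: 17129 × 0.934 + 26132 × 0.267 = 15998 + 6977 = 22975
Net migration: 45+ + 460 → 23435
Population now: 0–14=13004, 15–29=14116, 30–44=15081, 45+=23435
Scenario A total after 3 periods: 65636
Scenario B projection —
[period 1]
Births: 20800 × 0.467 = 9714 ; 20800 × 0.283 = 5886 → 15600
15–29: 18900 × 0.948 = 17917
30–44: 20800 × 0.956 = 19885
45+: 20800 × 0.934 + 25100 × 0.267 = 19427 + 6702 = 26129
Net migration: 45+ + 460 → 26589
Population now: 0–14=15600, 15–29=17917, 30–44=19885, 45+=26589
[period 2]
Births: 17917 × 0.467 = 8367 ; 19885 × 0.283 = 5627 → 13994
15–29: 15600 × 0.948 = 14789
30–44: 17917 × 0.956 = 17129
45+: 19885 × 0.934 + 26589 × 0.267 = 18573 + 7099 = 25672
Net migration: 45+ + 460 → 26132
Population now: 0–14=13994, 15–29=14789, 30–44=17129, 45+=26132
[period 3]
Births: 14789 × 0.467 = 6906 ; 17129 × 0.283 = 4848 → 11754
15–29: 13994 × 0.948 = 13266
30–44: 14789 × 0.956 = 14138
45+: 17129 × 0.934 + 26132 × 0.267 = 15998 + 6977 = 22975
Net migration: 45+ + 460 → 23435
Population now: 0–14=11754, 15–29=13266, 30–44=14138, 45+=23435
Scenario B total after 3 periods: 62593
Difference B − A = 62593 − 65636 = -3043

-3043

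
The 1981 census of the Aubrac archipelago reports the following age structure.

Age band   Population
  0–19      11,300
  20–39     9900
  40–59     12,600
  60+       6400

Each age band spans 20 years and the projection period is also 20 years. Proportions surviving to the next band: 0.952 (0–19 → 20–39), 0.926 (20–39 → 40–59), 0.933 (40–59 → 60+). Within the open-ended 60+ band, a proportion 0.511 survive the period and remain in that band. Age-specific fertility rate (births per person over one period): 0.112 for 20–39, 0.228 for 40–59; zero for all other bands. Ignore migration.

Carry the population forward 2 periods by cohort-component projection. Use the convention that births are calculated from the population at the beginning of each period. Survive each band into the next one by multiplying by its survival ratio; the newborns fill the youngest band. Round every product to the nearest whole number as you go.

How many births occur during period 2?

3295

Call the bands 1 to 4, youngest first.
— Period 1 —
Births: 9900 × 0.112 = 1109, 12600 × 0.228 = 2873 → total 3982
Band 2: 11300 × 0.952 = 10758
Band 3: 9900 × 0.926 = 9167
Band 4: 12600 × 0.933 + 6400 × 0.511 = 11756 + 3270 = 15026
End of period: [3982, 10758, 9167, 15026]
— Period 2 —
Births: 10758 × 0.112 = 1205, 9167 × 0.228 = 2090 → total 3295
Band 2: 3982 × 0.952 = 3791
Band 3: 10758 × 0.926 = 9962
Band 4: 9167 × 0.933 + 15026 × 0.511 = 8553 + 7678 = 16231
End of period: [3295, 3791, 9962, 16231]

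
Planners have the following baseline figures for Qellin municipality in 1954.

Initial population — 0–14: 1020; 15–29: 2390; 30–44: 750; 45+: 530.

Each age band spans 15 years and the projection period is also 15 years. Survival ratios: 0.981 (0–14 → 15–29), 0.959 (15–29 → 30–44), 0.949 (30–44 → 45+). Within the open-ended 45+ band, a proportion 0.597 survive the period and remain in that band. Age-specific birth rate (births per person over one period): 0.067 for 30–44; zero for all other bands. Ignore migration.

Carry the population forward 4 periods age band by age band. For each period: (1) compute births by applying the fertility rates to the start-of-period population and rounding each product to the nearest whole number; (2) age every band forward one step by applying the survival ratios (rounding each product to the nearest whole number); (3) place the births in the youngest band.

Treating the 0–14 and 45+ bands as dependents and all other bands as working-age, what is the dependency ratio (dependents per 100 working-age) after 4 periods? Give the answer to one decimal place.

762.5

Period 1:
Births: 750 * 0.067 = 50
15–29: 1020 * 0.981 = 1001
30–44: 2390 * 0.959 = 2292
45+: 750 * 0.949 + 530 * 0.597 = 712 + 316 = 1028
→ [50, 1001, 2292, 1028]
Period 2:
Births: 2292 * 0.067 = 154
15–29: 50 * 0.981 = 49
30–44: 1001 * 0.959 = 960
45+: 2292 * 0.949 + 1028 * 0.597 = 2175 + 614 = 2789
→ [154, 49, 960, 2789]
Period 3:
Births: 960 * 0.067 = 64
15–29: 154 * 0.981 = 151
30–44: 49 * 0.959 = 47
45+: 960 * 0.949 + 2789 * 0.597 = 911 + 1665 = 2576
→ [64, 151, 47, 2576]
Period 4:
Births: 47 * 0.067 = 3
15–29: 64 * 0.981 = 63
30–44: 151 * 0.959 = 145
45+: 47 * 0.949 + 2576 * 0.597 = 45 + 1538 = 1583
→ [3, 63, 145, 1583]
Dependents (band 0–14 + band 45+) = 3 + 1583 = 1586; working-age = 208; ratio = 1586/208 × 100 = 762.5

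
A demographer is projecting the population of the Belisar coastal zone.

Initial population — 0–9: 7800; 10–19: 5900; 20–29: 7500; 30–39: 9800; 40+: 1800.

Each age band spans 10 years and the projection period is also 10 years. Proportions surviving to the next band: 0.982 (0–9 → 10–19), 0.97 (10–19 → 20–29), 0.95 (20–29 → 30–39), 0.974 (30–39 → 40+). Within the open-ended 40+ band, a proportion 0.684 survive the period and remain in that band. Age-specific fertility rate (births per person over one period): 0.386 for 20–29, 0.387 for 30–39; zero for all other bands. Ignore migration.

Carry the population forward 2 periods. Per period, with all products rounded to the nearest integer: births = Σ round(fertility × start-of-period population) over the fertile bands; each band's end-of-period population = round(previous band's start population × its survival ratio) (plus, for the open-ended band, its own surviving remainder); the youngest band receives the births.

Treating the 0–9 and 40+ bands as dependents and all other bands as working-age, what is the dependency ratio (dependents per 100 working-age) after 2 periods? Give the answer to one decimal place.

Period 1.
Births: 7500 * 0.386 = 2895  |  9800 * 0.387 = 3793 → total 6688
10–19: 7800 * 0.982 = 7660
20–29: 5900 * 0.97 = 5723
30–39: 7500 * 0.95 = 7125
40+: 9800 * 0.974 + 1800 * 0.684 = 9545 + 1231 = 10776
→ [6688, 7660, 5723, 7125, 10776]
Period 2.
Births: 5723 * 0.386 = 2209  |  7125 * 0.387 = 2757 → total 4966
10–19: 6688 * 0.982 = 6568
20–29: 7660 * 0.97 = 7430
30–39: 5723 * 0.95 = 5437
40+: 7125 * 0.974 + 10776 * 0.684 = 6940 + 7371 = 14311
→ [4966, 6568, 7430, 5437, 14311]
Dependents (band 0–9 + band 40+) = 4966 + 14311 = 19277; working-age = 19435; ratio = 19277/19435 × 100 = 99.2

99.2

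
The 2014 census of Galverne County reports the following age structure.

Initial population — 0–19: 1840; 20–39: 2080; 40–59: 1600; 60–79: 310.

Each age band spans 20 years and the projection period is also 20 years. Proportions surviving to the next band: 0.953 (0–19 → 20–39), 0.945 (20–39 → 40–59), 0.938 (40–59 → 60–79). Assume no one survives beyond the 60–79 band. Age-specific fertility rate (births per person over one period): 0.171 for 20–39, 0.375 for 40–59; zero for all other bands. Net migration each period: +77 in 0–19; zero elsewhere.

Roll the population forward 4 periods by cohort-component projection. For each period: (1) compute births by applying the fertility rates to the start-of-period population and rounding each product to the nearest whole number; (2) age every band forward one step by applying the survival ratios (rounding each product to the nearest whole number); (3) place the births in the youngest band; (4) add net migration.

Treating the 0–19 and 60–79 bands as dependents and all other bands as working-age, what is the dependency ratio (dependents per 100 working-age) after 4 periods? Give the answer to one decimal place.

80.9

[period 1]
Births: 2080 × 0.171 = 356  |  1600 × 0.375 = 600 → 956
20–39: 1840 × 0.953 = 1754
40–59: 2080 × 0.945 = 1966
60–79: 1600 × 0.938 = 1501
Net migration: 0–19 + 77 → 1033
→ [1033, 1754, 1966, 1501]
[period 2]
Births: 1754 × 0.171 = 300  |  1966 × 0.375 = 737 → 1037
20–39: 1033 × 0.953 = 984
40–59: 1754 × 0.945 = 1658
60–79: 1966 × 0.938 = 1844
Net migration: 0–19 + 77 → 1114
→ [1114, 984, 1658, 1844]
[period 3]
Births: 984 × 0.171 = 168  |  1658 × 0.375 = 622 → 790
20–39: 1114 × 0.953 = 1062
40–59: 984 × 0.945 = 930
60–79: 1658 × 0.938 = 1555
Net migration: 0–19 + 77 → 867
→ [867, 1062, 930, 1555]
[period 4]
Births: 1062 × 0.171 = 182  |  930 × 0.375 = 349 → 531
20–39: 867 × 0.953 = 826
40–59: 1062 × 0.945 = 1004
60–79: 930 × 0.938 = 872
Net migration: 0–19 + 77 → 608
→ [608, 826, 1004, 872]
Dependents (band 0–19 + band 60–79) = 608 + 872 = 1480; working-age = 1830; ratio = 1480/1830 × 100 = 80.9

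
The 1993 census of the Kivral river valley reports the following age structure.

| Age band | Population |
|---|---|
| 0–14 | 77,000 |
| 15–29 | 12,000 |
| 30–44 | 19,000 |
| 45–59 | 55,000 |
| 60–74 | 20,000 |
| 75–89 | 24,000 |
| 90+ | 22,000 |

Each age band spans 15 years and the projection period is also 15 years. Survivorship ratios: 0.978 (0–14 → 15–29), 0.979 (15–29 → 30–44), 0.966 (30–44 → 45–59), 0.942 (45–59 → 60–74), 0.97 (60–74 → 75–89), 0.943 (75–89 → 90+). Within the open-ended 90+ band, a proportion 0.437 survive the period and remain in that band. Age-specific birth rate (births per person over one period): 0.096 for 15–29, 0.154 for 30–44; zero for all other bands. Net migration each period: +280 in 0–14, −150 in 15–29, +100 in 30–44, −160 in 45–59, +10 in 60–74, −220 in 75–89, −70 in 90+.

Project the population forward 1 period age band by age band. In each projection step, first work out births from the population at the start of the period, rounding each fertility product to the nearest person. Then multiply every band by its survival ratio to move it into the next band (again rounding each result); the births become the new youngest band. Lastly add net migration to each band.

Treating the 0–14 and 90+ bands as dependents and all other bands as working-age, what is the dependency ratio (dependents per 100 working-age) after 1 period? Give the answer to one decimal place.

Call the bands 1 to 7, youngest first.
— Period 1 —
Births: 12000 * 0.096 = 1152, 19000 * 0.154 = 2926 → total 4078
Band 2: 77000 * 0.978 = 75306
Band 3: 12000 * 0.979 = 11748
Band 4: 19000 * 0.966 = 18354
Band 5: 55000 * 0.942 = 51810
Band 6: 20000 * 0.97 = 19400
Band 7: 24000 * 0.943 + 22000 * 0.437 = 22632 + 9614 = 32246
Net migration: Band 1 + 280 → 4358; Band 2 − 150 → 75156; Band 3 + 100 → 11848; Band 4 − 160 → 18194; Band 5 + 10 → 51820; Band 6 − 220 → 19180; Band 7 − 70 → 32176
End of period: [4358, 75156, 11848, 18194, 51820, 19180, 32176]
Dependents (band 0–14 + band 90+) = 4358 + 32176 = 36534; working-age = 176198; ratio = 36534/176198 × 100 = 20.7

20.7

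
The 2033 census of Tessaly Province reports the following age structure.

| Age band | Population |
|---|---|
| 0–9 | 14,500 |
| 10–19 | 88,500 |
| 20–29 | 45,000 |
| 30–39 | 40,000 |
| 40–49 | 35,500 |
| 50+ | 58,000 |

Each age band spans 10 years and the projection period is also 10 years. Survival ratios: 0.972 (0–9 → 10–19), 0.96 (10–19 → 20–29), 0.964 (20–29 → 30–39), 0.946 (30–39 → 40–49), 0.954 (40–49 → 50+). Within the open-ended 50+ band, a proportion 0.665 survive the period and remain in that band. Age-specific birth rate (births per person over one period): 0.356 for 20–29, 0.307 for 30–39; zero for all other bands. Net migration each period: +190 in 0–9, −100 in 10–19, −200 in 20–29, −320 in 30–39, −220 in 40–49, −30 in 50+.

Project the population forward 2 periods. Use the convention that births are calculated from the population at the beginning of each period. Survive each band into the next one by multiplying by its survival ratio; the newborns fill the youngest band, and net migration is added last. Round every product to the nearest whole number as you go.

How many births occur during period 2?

Let band 1 be 0–9 through band 6 = 50+.
Period 1:
Births: 45000 × 0.356 = 16020, 40000 × 0.307 = 12280 → total 28300
Band 2: 14500 × 0.972 = 14094
Band 3: 88500 × 0.96 = 84960
Band 4: 45000 × 0.964 = 43380
Band 5: 40000 × 0.946 = 37840
Band 6: 35500 × 0.954 + 58000 × 0.665 = 33867 + 38570 = 72437
Net migration: Band 1 + 190 → 28490; Band 2 − 100 → 13994; Band 3 − 200 → 84760; Band 4 − 320 → 43060; Band 5 − 220 → 37620; Band 6 − 30 → 72407
→ [28490, 13994, 84760, 43060, 37620, 72407]
Period 2:
Births: 84760 × 0.356 = 30175, 43060 × 0.307 = 13219 → total 43394
Band 2: 28490 × 0.972 = 27692
Band 3: 13994 × 0.96 = 13434
Band 4: 84760 × 0.964 = 81709
Band 5: 43060 × 0.946 = 40735
Band 6: 37620 × 0.954 + 72407 × 0.665 = 35889 + 48151 = 84040
Net migration: Band 1 + 190 → 43584; Band 2 − 100 → 27592; Band 3 − 200 → 13234; Band 4 − 320 → 81389; Band 5 − 220 → 40515; Band 6 − 30 → 84010
→ [43584, 27592, 13234, 81389, 40515, 84010]

43394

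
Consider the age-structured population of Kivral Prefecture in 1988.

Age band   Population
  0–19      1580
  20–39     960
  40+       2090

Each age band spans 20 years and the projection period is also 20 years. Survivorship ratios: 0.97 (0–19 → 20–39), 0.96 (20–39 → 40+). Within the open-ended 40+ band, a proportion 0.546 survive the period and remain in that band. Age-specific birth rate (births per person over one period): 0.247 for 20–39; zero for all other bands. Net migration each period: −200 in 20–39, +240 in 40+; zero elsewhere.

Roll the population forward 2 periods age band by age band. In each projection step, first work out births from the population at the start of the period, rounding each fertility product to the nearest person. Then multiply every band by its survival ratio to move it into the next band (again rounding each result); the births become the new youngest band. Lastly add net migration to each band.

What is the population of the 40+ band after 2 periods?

After projecting period 1:
Births: 960 * 0.247 = 237
20–39: 1580 * 0.97 = 1533
40+: 960 * 0.96 + 2090 * 0.546 = 922 + 1141 = 2063
Net migration: 20–39 − 200 → 1333; 40+ + 240 → 2303
Population now: 0–19=237, 20–39=1333, 40+=2303
After projecting period 2:
Births: 1333 * 0.247 = 329
20–39: 237 * 0.97 = 230
40+: 1333 * 0.96 + 2303 * 0.546 = 1280 + 1257 = 2537
Net migration: 20–39 − 200 → 30; 40+ + 240 → 2777
Population now: 0–19=329, 20–39=30, 40+=2777

2777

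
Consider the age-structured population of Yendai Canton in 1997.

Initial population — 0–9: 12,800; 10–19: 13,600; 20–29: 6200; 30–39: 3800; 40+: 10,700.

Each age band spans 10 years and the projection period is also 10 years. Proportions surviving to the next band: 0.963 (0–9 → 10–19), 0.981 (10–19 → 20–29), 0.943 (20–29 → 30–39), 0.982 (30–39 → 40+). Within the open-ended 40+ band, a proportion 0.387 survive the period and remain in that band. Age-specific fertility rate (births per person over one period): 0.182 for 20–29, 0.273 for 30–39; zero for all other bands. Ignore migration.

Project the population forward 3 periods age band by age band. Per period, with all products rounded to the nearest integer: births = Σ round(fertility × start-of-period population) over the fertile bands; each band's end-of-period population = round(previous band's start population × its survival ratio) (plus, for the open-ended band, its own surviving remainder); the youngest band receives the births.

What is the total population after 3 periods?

— Period 1 —
Births: 6200 * 0.182 = 1128  |  3800 * 0.273 = 1037 → 2165
10–19: 12800 * 0.963 = 12326
20–29: 13600 * 0.981 = 13342
30–39: 6200 * 0.943 = 5847
40+: 3800 * 0.982 + 10700 * 0.387 = 3732 + 4141 = 7873
Population now: 0–9=2165, 10–19=12326, 20–29=13342, 30–39=5847, 40+=7873
— Period 2 —
Births: 13342 * 0.182 = 2428  |  5847 * 0.273 = 1596 → 4024
10–19: 2165 * 0.963 = 2085
20–29: 12326 * 0.981 = 12092
30–39: 13342 * 0.943 = 12582
40+: 5847 * 0.982 + 7873 * 0.387 = 5742 + 3047 = 8789
Population now: 0–9=4024, 10–19=2085, 20–29=12092, 30–39=12582, 40+=8789
— Period 3 —
Births: 12092 * 0.182 = 2201  |  12582 * 0.273 = 3435 → 5636
10–19: 4024 * 0.963 = 3875
20–29: 2085 * 0.981 = 2045
30–39: 12092 * 0.943 = 11403
40+: 12582 * 0.982 + 8789 * 0.387 = 12356 + 3401 = 15757
Population now: 0–9=5636, 10–19=3875, 20–29=2045, 30–39=11403, 40+=15757
Total after period 3: 5636 + 3875 + 2045 + 11403 + 15757 = 38716

38716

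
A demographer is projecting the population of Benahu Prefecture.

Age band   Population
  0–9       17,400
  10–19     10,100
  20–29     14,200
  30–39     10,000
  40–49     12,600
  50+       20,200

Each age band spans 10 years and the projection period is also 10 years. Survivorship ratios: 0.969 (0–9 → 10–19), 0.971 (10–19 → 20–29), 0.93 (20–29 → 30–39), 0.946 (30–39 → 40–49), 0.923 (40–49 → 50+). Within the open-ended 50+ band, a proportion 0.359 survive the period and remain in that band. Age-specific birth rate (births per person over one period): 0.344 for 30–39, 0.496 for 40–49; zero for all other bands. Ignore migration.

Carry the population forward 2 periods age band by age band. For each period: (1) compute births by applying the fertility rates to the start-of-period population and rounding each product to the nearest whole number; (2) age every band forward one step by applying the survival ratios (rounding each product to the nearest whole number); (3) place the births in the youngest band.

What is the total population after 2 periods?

72122

Let band 1 be 0–9 through band 6 = 50+.
— Period 1 —
Births: 10000 * 0.344 = 3440, 12600 * 0.496 = 6250 → 9690
Band 2: 17400 * 0.969 = 16861
Band 3: 10100 * 0.971 = 9807
Band 4: 14200 * 0.93 = 13206
Band 5: 10000 * 0.946 = 9460
Band 6: 12600 * 0.923 + 20200 * 0.359 = 11630 + 7252 = 18882
→ [9690, 16861, 9807, 13206, 9460, 18882]
— Period 2 —
Births: 13206 * 0.344 = 4543, 9460 * 0.496 = 4692 → 9235
Band 2: 9690 * 0.969 = 9390
Band 3: 16861 * 0.971 = 16372
Band 4: 9807 * 0.93 = 9121
Band 5: 13206 * 0.946 = 12493
Band 6: 9460 * 0.923 + 18882 * 0.359 = 8732 + 6779 = 15511
→ [9235, 9390, 16372, 9121, 12493, 15511]
Total after period 2: 9235 + 9390 + 16372 + 9121 + 12493 + 15511 = 72122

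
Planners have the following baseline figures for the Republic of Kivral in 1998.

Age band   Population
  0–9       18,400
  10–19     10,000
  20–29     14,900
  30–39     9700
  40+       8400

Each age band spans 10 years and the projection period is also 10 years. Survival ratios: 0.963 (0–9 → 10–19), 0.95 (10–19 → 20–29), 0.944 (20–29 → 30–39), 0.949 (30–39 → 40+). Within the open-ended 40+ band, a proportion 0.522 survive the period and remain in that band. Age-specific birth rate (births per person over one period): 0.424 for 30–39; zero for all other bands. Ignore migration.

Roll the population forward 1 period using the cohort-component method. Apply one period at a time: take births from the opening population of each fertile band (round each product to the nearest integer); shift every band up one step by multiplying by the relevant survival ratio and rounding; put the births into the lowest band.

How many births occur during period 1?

4113

Numbering the groups 1..5 from youngest to oldest:
Period 1:
Births: 9700 × 0.424 = 4113
Group 2: 18400 × 0.963 = 17719
Group 3: 10000 × 0.95 = 9500
Group 4: 14900 × 0.944 = 14066
Group 5: 9700 × 0.949 + 8400 × 0.522 = 9205 + 4385 = 13590
Population now: 0–9=4113, 10–19=17719, 20–29=9500, 30–39=14066, 40+=13590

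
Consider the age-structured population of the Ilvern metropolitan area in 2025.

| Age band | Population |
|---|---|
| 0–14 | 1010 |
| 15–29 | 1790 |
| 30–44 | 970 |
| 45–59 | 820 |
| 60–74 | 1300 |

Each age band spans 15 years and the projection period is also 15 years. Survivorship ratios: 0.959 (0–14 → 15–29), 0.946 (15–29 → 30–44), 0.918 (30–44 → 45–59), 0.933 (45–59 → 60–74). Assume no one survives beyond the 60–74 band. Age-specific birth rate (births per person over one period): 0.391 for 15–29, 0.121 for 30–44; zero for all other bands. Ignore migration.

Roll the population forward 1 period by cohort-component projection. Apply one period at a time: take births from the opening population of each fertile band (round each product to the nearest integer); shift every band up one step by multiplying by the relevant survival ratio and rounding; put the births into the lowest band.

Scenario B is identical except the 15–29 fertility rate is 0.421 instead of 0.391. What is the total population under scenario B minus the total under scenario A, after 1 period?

54

Let band 1 be 0–14 through band 5 = 60–74.
After projecting period 1:
Births: 1790 × 0.391 = 700, 970 × 0.121 = 117 — total 817
Band 2: 1010 × 0.959 = 969
Band 3: 1790 × 0.946 = 1693
Band 4: 970 × 0.918 = 890
Band 5: 820 × 0.933 = 765
Population now: 0–14=817, 15–29=969, 30–44=1693, 45–59=890, 60–74=765
Scenario A total after 1 period: 5134
Scenario B projection —
After projecting period 1:
Births: 1790 × 0.421 = 754, 970 × 0.121 = 117 — total 871
Band 2: 1010 × 0.959 = 969
Band 3: 1790 × 0.946 = 1693
Band 4: 970 × 0.918 = 890
Band 5: 820 × 0.933 = 765
Population now: 0–14=871, 15–29=969, 30–44=1693, 45–59=890, 60–74=765
Scenario B total after 1 period: 5188
Difference B − A = 5188 − 5134 = 54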